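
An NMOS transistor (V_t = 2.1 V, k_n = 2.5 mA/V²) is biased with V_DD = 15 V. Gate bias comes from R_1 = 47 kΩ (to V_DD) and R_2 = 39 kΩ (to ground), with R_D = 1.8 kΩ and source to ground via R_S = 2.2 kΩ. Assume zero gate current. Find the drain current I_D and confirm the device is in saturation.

V_G = V_DD·R_2/(R_1+R_2) = 15×39/86 = 6.8 V.
Assume saturation: I_D = (k_n/2)(V_GS − V_t)² with V_GS = V_G − I_D·R_S = 6.8 − 2.2·I_D.
Substituting gives 6.05·I_D² − 26.9·I_D + 27.6 = 0, with roots I_D = 1.62 or 2.82 mA.
The root I_D = 2.82 mA gives V_GS = 0.598 V ≤ V_t, so take I_D = 1.62 mA.
Then V_GS = 3.24 V and V_DS = V_DD − I_D(R_D+R_S) = 15 − 1.62×4 = 8.52 V.
Saturation requires V_DS ≥ V_GS − V_t = 1.14 V; 8.52 ≥ 1.14 ✓.

I_D ≈ 1.6 mA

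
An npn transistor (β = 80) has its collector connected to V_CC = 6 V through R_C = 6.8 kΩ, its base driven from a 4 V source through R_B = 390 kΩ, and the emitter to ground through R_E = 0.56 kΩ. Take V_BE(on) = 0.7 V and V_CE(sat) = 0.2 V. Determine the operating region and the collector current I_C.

Assume active. Base-emitter loop: I_B = (V_BB − V_BE)/(R_B + (β+1)R_E) = (4 − 0.7)/(390 + 81×0.56) = 0.00758 mA.
I_C = β·I_B = 80×0.00758 = 0.606 mA.
V_CE = V_CC − I_C·R_C − I_E·R_E = 6 − 0.606×6.8 − 0.614×0.56 = 1.53 V > V_CE(sat), so the active-region assumption holds.

active; I_C ≈ 0.61 mA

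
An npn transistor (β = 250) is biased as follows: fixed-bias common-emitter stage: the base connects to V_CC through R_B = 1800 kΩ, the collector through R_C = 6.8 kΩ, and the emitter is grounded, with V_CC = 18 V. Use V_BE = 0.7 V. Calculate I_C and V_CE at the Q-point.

Base loop: V_CC = I_B·R_B + V_BE, so I_B = (18 − 0.7)/1800 kΩ = 0.00961 mA.
In the active region I_C = β·I_B = 250 × 0.00961 = 2.4 mA.
Collector loop: V_CE = V_CC − I_C·R_C = 18 − 2.4×6.8 = 1.66 V.
Since V_CE = 1.66 V > V_CE(sat) ≈ 0.2 V, the transistor is in the active region as assumed.

I_C ≈ 2.4 mA, V_CE ≈ 1.7 V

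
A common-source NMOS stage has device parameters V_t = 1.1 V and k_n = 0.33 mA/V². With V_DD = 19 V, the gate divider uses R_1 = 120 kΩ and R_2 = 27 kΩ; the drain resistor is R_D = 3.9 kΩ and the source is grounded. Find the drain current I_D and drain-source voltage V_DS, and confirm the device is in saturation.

I_D ≈ 0.94 mA, V_DS ≈ 15 V

V_G = V_DD·R_2/(R_1+R_2) = 19×27/147 = 3.49 V. With the source grounded, V_GS = V_G = 3.49 V.
Assume saturation: I_D = (k_n/2)(V_GS − V_t)² = (0.33/2)×(3.49 − 1.1)² = 0.165×2.39² = 0.942 mA.
V_DS = V_DD − I_D·R_D = 19 − 0.942×3.9 = 15.3 V.
Saturation requires V_DS ≥ V_GS − V_t = 2.39 V; 15.3 ≥ 2.39 ✓.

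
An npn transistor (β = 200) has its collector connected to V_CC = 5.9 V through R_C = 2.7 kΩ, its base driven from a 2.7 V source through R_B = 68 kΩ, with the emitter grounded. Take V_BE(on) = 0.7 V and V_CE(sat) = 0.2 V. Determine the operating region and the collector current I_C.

Assume active: I_B = (2.7 − 0.7)/68 = 0.0294 mA, giving I_C = β·I_B = 5.88 mA.
But then V_CE = 5.9 − 5.88×2.7 = -9.98 V < V_CE(sat) = 0.2 V — impossible in the active region.
So the transistor is saturated. With V_CE = 0.2 V, I_C = (V_CC − 0.2)/R_C = 5.7/2.7 = 2.11 mA.
Check: β·I_B = 5.88 mA > I_C = 2.11 mA, confirming saturation.

saturation; I_C ≈ 2.1 mA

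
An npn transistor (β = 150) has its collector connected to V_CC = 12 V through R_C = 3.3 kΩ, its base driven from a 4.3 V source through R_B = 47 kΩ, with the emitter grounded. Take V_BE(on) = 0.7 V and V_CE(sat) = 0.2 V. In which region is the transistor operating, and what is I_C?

saturation; I_C ≈ 3.6 mA

Assume active: I_B = (4.3 − 0.7)/47 = 0.0766 mA, giving I_C = β·I_B = 11.5 mA.
But then V_CE = 12 − 11.5×3.3 = -25.9 V < V_CE(sat) = 0.2 V — impossible in the active region.
So the transistor is saturated. With V_CE = 0.2 V, I_C = (V_CC − 0.2)/R_C = 11.8/3.3 = 3.58 mA.
Check: β·I_B = 11.5 mA > I_C = 3.58 mA, confirming saturation.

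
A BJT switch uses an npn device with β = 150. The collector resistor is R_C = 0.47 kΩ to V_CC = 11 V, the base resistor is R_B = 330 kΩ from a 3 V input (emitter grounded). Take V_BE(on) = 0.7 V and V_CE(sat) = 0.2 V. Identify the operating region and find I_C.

Assume active. Base-emitter loop: I_B = (V_BB − V_BE)/R_B = (3 − 0.7)/330 = 0.00697 mA.
I_C = β·I_B = 150×0.00697 = 1.05 mA.
V_CE = V_CC − I_C·R_C = 11 − 1.05×0.47 = 10.5 V > V_CE(sat), so the active-region assumption holds.

active; I_C ≈ 1 mA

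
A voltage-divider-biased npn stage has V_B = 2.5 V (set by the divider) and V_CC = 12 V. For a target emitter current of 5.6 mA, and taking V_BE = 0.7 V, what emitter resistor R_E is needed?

R_E ≈ 0.32 kΩ

V_E = V_B − V_BE = 2.5 − 0.7 = 1.8 V.
R_E = V_E / I_E = 1.8 / 5.6 = 0.321 kΩ.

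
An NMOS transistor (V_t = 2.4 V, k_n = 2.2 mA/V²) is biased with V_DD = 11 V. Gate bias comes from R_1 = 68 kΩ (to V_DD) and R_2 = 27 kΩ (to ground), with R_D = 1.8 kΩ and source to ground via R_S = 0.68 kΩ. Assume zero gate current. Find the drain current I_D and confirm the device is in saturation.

I_D ≈ 0.3 mA

V_G = V_DD·R_2/(R_1+R_2) = 11×27/95 = 3.13 V.
Assume saturation: I_D = (k_n/2)(V_GS − V_t)² with V_GS = V_G − I_D·R_S = 3.13 − 0.68·I_D.
Substituting gives 0.509·I_D² − 2.09·I_D + 0.58 = 0, with roots I_D = 0.3 or 3.8 mA.
The root I_D = 3.8 mA gives V_GS = 0.541 V ≤ V_t, so take I_D = 0.3 mA.
Then V_GS = 2.92 V and V_DS = V_DD − I_D(R_D+R_S) = 11 − 0.3×2.48 = 10.3 V.
Saturation requires V_DS ≥ V_GS − V_t = 0.522 V; 10.3 ≥ 0.522 ✓.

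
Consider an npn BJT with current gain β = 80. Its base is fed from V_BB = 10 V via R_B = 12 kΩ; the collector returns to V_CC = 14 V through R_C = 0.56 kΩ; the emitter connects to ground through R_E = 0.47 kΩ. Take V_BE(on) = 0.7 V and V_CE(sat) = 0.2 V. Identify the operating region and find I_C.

Assume active: I_B = (10 − 0.7)/(12 + 81×0.47) = 0.186 mA, I_C = β·I_B = 14.9 mA.
Then V_CE = 14 − 14.9×0.56 − 15×0.47 = -1.39 V < 0.2 V — the active assumption fails.
Re-solve with V_CE = 0.2 V. KCL at the emitter: V_E/R_E = (V_BB−0.7−V_E)/R_B + (V_CC−0.2−V_E)/R_C, giving V_E = 6.36 V.
I_C = (V_CC − 0.2 − V_E)/R_C = (13.8 − 6.36)/0.56 = 13.3 mA.
Check: I_B = (9.3 − 6.36)/12 = 0.245 mA, and β·I_B = 19.6 mA > I_C, confirming saturation.

saturation; I_C ≈ 13 mA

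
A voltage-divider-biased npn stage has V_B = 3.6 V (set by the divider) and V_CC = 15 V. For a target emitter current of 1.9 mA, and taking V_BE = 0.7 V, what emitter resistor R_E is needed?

V_E = V_B − V_BE = 3.6 − 0.7 = 2.9 V.
R_E = V_E / I_E = 2.9 / 1.9 = 1.53 kΩ.

R_E ≈ 1.5 kΩ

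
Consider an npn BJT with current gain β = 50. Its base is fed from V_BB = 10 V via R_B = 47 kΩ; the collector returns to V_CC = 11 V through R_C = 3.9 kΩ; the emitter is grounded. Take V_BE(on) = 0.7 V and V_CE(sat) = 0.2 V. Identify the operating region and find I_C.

saturation; I_C ≈ 2.8 mA

Assume active: I_B = (10 − 0.7)/47 = 0.198 mA, giving I_C = β·I_B = 9.89 mA.
But then V_CE = 11 − 9.89×3.9 = -27.6 V < V_CE(sat) = 0.2 V — impossible in the active region.
So the transistor is saturated. With V_CE = 0.2 V, I_C = (V_CC − 0.2)/R_C = 10.8/3.9 = 2.77 mA.
Check: β·I_B = 9.89 mA > I_C = 2.77 mA, confirming saturation.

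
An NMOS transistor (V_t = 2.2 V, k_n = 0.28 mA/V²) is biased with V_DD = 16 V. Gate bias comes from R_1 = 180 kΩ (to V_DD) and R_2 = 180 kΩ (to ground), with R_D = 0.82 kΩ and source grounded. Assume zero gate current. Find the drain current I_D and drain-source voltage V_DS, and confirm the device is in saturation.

I_D ≈ 4.7 mA, V_DS ≈ 12 V

V_G = V_DD·R_2/(R_1+R_2) = 16×180/360 = 8 V. With the source grounded, V_GS = V_G = 8 V.
Assume saturation: I_D = (k_n/2)(V_GS − V_t)² = (0.28/2)×(8 − 2.2)² = 0.14×5.8² = 4.71 mA.
V_DS = V_DD − I_D·R_D = 16 − 4.71×0.82 = 12.1 V.
Saturation requires V_DS ≥ V_GS − V_t = 5.8 V; 12.1 ≥ 5.8 ✓.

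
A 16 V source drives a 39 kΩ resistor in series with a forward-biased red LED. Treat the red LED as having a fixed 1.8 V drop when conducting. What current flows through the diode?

I ≈ 0.36 mA

KVL around the loop: 16 = V_D + I·R = 1.8 + I × 39 kΩ.
So I = (16 − 1.8) / 39 kΩ = 14.2 / 39 = 0.364 mA.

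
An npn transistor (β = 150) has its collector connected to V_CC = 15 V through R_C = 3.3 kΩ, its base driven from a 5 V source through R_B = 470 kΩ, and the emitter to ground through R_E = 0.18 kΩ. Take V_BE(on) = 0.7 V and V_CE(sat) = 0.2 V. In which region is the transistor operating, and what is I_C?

Assume active. Base-emitter loop: I_B = (V_BB − V_BE)/(R_B + (β+1)R_E) = (5 − 0.7)/(470 + 151×0.18) = 0.00865 mA.
I_C = β·I_B = 150×0.00865 = 1.3 mA.
V_CE = V_CC − I_C·R_C − I_E·R_E = 15 − 1.3×3.3 − 1.31×0.18 = 10.5 V > V_CE(sat), so the active-region assumption holds.

active; I_C ≈ 1.3 mA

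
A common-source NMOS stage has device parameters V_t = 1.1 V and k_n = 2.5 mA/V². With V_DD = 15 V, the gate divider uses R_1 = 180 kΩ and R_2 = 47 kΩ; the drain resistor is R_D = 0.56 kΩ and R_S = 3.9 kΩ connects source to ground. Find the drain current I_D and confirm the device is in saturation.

I_D ≈ 0.37 mA

V_G = V_DD·R_2/(R_1+R_2) = 15×47/227 = 3.11 V.
Assume saturation: I_D = (k_n/2)(V_GS − V_t)² with V_GS = V_G − I_D·R_S = 3.11 − 3.9·I_D.
Substituting gives 19·I_D² − 20.6·I_D + 5.03 = 0, with roots I_D = 0.374 or 0.707 mA.
The root I_D = 0.707 mA gives V_GS = 0.348 V ≤ V_t, so take I_D = 0.374 mA.
Then V_GS = 1.65 V and V_DS = V_DD − I_D(R_D+R_S) = 15 − 0.374×4.46 = 13.3 V.
Saturation requires V_DS ≥ V_GS − V_t = 0.547 V; 13.3 ≥ 0.547 ✓.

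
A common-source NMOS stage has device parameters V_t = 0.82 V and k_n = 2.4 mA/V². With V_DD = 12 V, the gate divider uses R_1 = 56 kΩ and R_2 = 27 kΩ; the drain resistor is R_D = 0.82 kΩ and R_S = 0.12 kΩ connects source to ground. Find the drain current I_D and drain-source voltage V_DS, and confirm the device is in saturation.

I_D ≈ 6.4 mA, V_DS ≈ 6 V

V_G = V_DD·R_2/(R_1+R_2) = 12×27/83 = 3.9 V.
Assume saturation: I_D = (k_n/2)(V_GS − V_t)² with V_GS = V_G − I_D·R_S = 3.9 − 0.12·I_D.
Substituting gives 0.0173·I_D² − 1.89·I_D + 11.4 = 0, with roots I_D = 6.42 or 103 mA.
The root I_D = 103 mA gives V_GS = -8.44 V ≤ V_t, so take I_D = 6.42 mA.
Then V_GS = 3.13 V and V_DS = V_DD − I_D(R_D+R_S) = 12 − 6.42×0.94 = 5.96 V.
Saturation requires V_DS ≥ V_GS − V_t = 2.31 V; 5.96 ≥ 2.31 ✓.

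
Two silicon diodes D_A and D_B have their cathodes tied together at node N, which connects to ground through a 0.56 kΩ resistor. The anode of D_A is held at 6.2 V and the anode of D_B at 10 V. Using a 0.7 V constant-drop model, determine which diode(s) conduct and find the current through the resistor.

Assume both conduct. Then node N would need to be at both 6.2−0.7 = 5.5 V and 10−0.7 = 9.3 V, which is impossible.
Assume only D_B conducts: V_N = 10 − 0.7 = 9.3 V, so I_R = 9.3/0.56 = 16.6 mA.
Check D_A: its anode-to-cathode voltage is 6.2 − 9.3 = -3.1 V < 0.7 V, so it is off. The assumption is consistent.

Only D_B conducts; I_R ≈ 17 mA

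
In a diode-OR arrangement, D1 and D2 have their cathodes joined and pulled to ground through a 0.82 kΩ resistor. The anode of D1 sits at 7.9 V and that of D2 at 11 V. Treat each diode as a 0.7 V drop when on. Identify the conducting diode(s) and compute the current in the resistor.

Only D2 conducts; I_R ≈ 13 mA

Assume both conduct. Then node N would need to be at both 7.9−0.7 = 7.2 V and 11−0.7 = 10.3 V, which is impossible.
Assume only D2 conducts: V_N = 11 − 0.7 = 10.3 V, so I_R = 10.3/0.82 = 12.6 mA.
Check D1: its anode-to-cathode voltage is 7.9 − 10.3 = -2.4 V < 0.7 V, so it is off. The assumption is consistent.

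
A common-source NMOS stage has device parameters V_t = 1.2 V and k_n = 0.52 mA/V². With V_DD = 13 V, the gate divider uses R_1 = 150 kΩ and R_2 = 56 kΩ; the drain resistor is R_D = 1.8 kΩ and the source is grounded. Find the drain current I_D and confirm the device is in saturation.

V_G = V_DD·R_2/(R_1+R_2) = 13×56/206 = 3.53 V. With the source grounded, V_GS = V_G = 3.53 V.
Assume saturation: I_D = (k_n/2)(V_GS − V_t)² = (0.52/2)×(3.53 − 1.2)² = 0.26×2.33² = 1.42 mA.
V_DS = V_DD − I_D·R_D = 13 − 1.42×1.8 = 10.5 V.
Saturation requires V_DS ≥ V_GS − V_t = 2.33 V; 10.5 ≥ 2.33 ✓.

I_D ≈ 1.4 mA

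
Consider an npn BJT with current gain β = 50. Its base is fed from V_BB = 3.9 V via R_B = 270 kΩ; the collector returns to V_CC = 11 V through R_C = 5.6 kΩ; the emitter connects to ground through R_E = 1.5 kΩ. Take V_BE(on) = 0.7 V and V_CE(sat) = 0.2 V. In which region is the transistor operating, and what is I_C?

Assume active. Base-emitter loop: I_B = (V_BB − V_BE)/(R_B + (β+1)R_E) = (3.9 − 0.7)/(270 + 51×1.5) = 0.00924 mA.
I_C = β·I_B = 50×0.00924 = 0.462 mA.
V_CE = V_CC − I_C·R_C − I_E·R_E = 11 − 0.462×5.6 − 0.471×1.5 = 7.71 V > V_CE(sat), so the active-region assumption holds.

active; I_C ≈ 0.46 mA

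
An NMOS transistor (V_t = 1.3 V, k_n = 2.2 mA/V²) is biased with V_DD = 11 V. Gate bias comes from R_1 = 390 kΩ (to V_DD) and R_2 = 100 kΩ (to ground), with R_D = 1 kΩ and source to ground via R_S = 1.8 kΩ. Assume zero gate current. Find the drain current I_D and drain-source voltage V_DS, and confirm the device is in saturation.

V_G = V_DD·R_2/(R_1+R_2) = 11×100/490 = 2.24 V.
Assume saturation: I_D = (k_n/2)(V_GS − V_t)² with V_GS = V_G − I_D·R_S = 2.24 − 1.8·I_D.
Substituting gives 3.56·I_D² − 4.74·I_D + 0.982 = 0, with roots I_D = 0.257 or 1.07 mA.
The root I_D = 1.07 mA gives V_GS = 0.312 V ≤ V_t, so take I_D = 0.257 mA.
Then V_GS = 1.78 V and V_DS = V_DD − I_D(R_D+R_S) = 11 − 0.257×2.8 = 10.3 V.
Saturation requires V_DS ≥ V_GS − V_t = 0.483 V; 10.3 ≥ 0.483 ✓.

I_D ≈ 0.26 mA, V_DS ≈ 10 V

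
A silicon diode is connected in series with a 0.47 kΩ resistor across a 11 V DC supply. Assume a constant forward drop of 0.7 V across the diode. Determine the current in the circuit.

I ≈ 22 mA

KVL around the loop: 11 = V_D + I·R = 0.7 + I × 0.47 kΩ.
So I = (11 − 0.7) / 0.47 kΩ = 10.3 / 0.47 = 21.9 mA.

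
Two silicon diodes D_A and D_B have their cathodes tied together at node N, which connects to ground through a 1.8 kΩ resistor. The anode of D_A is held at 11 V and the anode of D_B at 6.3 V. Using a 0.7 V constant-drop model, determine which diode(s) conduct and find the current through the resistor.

Assume both conduct. Then node N would need to be at both 11−0.7 = 10.3 V and 6.3−0.7 = 5.6 V, which is impossible.
Assume only D_A conducts: V_N = 11 − 0.7 = 10.3 V, so I_R = 10.3/1.8 = 5.72 mA.
Check D_B: its anode-to-cathode voltage is 6.3 − 10.3 = -4 V < 0.7 V, so it is off. The assumption is consistent.

Only D_A conducts; I_R ≈ 5.7 mA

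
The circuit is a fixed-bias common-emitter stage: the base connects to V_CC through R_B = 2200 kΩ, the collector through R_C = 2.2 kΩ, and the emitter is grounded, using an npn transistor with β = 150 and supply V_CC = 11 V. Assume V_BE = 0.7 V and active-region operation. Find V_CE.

Base loop: V_CC = I_B·R_B + V_BE, so I_B = (11 − 0.7)/2200 kΩ = 0.00468 mA.
In the active region I_C = β·I_B = 150 × 0.00468 = 0.702 mA.
Collector loop: V_CE = V_CC − I_C·R_C = 11 − 0.702×2.2 = 9.46 V.
Since V_CE = 9.46 V > V_CE(sat) ≈ 0.2 V, the transistor is in the active region as assumed.

V_CE ≈ 9.5 V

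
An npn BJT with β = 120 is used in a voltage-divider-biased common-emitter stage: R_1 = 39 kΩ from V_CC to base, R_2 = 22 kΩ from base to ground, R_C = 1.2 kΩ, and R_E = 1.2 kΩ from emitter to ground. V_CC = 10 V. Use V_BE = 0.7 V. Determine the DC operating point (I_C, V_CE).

Thevenize the base divider: V_Th = V_CC·R_2/(R_1+R_2) = 10×22/61 = 3.61 V, R_Th = R_1‖R_2 = 14.1 kΩ.
Base-emitter loop: V_Th = I_B·R_Th + V_BE + (β+1)I_B·R_E, so I_B = (3.61 − 0.7) / (14.1 + 121×1.2) = 0.0182 mA.
I_C = β·I_B = 120×0.0182 = 2.19 mA, and I_E = (β+1)I_B = 2.21 mA.
V_CE = V_CC − I_C·R_C − I_E·R_E = 10 − 2.19×1.2 − 2.21×1.2 = 4.72 V.
V_CE = 4.72 V > 0.2 V confirms active-region operation.

I_C ≈ 2.2 mA, V_CE ≈ 4.7 V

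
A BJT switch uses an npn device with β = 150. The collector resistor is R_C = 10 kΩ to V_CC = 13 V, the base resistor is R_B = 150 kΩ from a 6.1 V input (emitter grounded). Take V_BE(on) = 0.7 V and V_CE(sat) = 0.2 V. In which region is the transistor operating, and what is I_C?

saturation; I_C ≈ 1.3 mA

Assume active: I_B = (6.1 − 0.7)/150 = 0.036 mA, giving I_C = β·I_B = 5.4 mA.
But then V_CE = 13 − 5.4×10 = -41 V < V_CE(sat) = 0.2 V — impossible in the active region.
So the transistor is saturated. With V_CE = 0.2 V, I_C = (V_CC − 0.2)/R_C = 12.8/10 = 1.28 mA.
Check: β·I_B = 5.4 mA > I_C = 1.28 mA, confirming saturation.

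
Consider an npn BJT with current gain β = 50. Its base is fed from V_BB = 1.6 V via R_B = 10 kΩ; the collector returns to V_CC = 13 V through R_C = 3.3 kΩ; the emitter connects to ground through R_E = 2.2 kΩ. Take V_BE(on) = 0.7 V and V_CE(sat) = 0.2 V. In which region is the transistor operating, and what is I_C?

active; I_C ≈ 0.37 mA

Assume active. Base-emitter loop: I_B = (V_BB − V_BE)/(R_B + (β+1)R_E) = (1.6 − 0.7)/(10 + 51×2.2) = 0.00736 mA.
I_C = β·I_B = 50×0.00736 = 0.368 mA.
V_CE = V_CC − I_C·R_C − I_E·R_E = 13 − 0.368×3.3 − 0.376×2.2 = 11 V > V_CE(sat), so the active-region assumption holds.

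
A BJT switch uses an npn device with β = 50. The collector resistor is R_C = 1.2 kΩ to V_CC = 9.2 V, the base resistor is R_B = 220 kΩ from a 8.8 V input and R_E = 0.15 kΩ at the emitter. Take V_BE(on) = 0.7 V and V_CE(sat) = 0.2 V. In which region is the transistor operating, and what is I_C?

Assume active. Base-emitter loop: I_B = (V_BB − V_BE)/(R_B + (β+1)R_E) = (8.8 − 0.7)/(220 + 51×0.15) = 0.0356 mA.
I_C = β·I_B = 50×0.0356 = 1.78 mA.
V_CE = V_CC − I_C·R_C − I_E·R_E = 9.2 − 1.78×1.2 − 1.81×0.15 = 6.79 V > V_CE(sat), so the active-region assumption holds.

active; I_C ≈ 1.8 mA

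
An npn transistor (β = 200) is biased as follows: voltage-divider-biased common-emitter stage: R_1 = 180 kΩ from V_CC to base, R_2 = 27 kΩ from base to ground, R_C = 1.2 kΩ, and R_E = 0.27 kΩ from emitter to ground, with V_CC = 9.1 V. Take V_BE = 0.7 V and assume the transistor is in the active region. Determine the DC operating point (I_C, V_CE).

I_C ≈ 1.3 mA, V_CE ≈ 7.3 V

Thevenize the base divider: V_Th = V_CC·R_2/(R_1+R_2) = 9.1×27/207 = 1.19 V, R_Th = R_1‖R_2 = 23.5 kΩ.
Base-emitter loop: V_Th = I_B·R_Th + V_BE + (β+1)I_B·R_E, so I_B = (1.19 − 0.7) / (23.5 + 201×0.27) = 0.00626 mA.
I_C = β·I_B = 200×0.00626 = 1.25 mA, and I_E = (β+1)I_B = 1.26 mA.
V_CE = V_CC − I_C·R_C − I_E·R_E = 9.1 − 1.25×1.2 − 1.26×0.27 = 7.26 V.
V_CE = 7.26 V > 0.2 V confirms active-region operation.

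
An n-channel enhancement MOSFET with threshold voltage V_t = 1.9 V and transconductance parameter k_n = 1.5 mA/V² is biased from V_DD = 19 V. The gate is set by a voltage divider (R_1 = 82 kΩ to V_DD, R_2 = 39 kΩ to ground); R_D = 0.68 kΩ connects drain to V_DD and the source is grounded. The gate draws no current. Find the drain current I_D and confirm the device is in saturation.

I_D ≈ 13 mA

V_G = V_DD·R_2/(R_1+R_2) = 19×39/121 = 6.12 V. With the source grounded, V_GS = V_G = 6.12 V.
Assume saturation: I_D = (k_n/2)(V_GS − V_t)² = (1.5/2)×(6.12 − 1.9)² = 0.75×4.22² = 13.4 mA.
V_DS = V_DD − I_D·R_D = 19 − 13.4×0.68 = 9.9 V.
Saturation requires V_DS ≥ V_GS − V_t = 4.22 V; 9.9 ≥ 4.22 ✓.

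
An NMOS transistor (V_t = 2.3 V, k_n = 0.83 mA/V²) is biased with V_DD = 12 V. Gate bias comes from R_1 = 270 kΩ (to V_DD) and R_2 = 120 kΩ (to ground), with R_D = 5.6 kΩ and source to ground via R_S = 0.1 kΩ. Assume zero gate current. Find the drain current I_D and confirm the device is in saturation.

V_G = V_DD·R_2/(R_1+R_2) = 12×120/390 = 3.69 V.
Assume saturation: I_D = (k_n/2)(V_GS − V_t)² with V_GS = V_G − I_D·R_S = 3.69 − 0.1·I_D.
Substituting gives 0.00415·I_D² − 1.12·I_D + 0.804 = 0, with roots I_D = 0.723 or 268 mA.
The root I_D = 268 mA gives V_GS = -23.1 V ≤ V_t, so take I_D = 0.723 mA.
Then V_GS = 3.62 V and V_DS = V_DD − I_D(R_D+R_S) = 12 − 0.723×5.7 = 7.88 V.
Saturation requires V_DS ≥ V_GS − V_t = 1.32 V; 7.88 ≥ 1.32 ✓.

I_D ≈ 0.72 mA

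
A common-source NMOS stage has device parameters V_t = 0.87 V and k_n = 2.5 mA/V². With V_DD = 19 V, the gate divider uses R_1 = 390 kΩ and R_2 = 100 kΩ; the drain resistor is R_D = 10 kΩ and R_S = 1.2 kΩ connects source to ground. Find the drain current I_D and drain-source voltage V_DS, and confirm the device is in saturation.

I_D ≈ 1.6 mA, V_DS ≈ 1.4 V

V_G = V_DD·R_2/(R_1+R_2) = 19×100/490 = 3.88 V.
Assume saturation: I_D = (k_n/2)(V_GS − V_t)² with V_GS = V_G − I_D·R_S = 3.88 − 1.2·I_D.
Substituting gives 1.8·I_D² − 10·I_D + 11.3 = 0, with roots I_D = 1.57 or 4 mA.
The root I_D = 4 mA gives V_GS = -0.918 V ≤ V_t, so take I_D = 1.57 mA.
Then V_GS = 1.99 V and V_DS = V_DD − I_D(R_D+R_S) = 19 − 1.57×11.2 = 1.4 V.
Saturation requires V_DS ≥ V_GS − V_t = 1.12 V; 1.4 ≥ 1.12 ✓.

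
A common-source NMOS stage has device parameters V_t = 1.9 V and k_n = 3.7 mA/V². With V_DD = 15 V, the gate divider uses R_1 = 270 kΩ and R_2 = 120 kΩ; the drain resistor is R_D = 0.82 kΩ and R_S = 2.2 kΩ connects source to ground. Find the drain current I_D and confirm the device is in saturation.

V_G = V_DD·R_2/(R_1+R_2) = 15×120/390 = 4.62 V.
Assume saturation: I_D = (k_n/2)(V_GS − V_t)² with V_GS = V_G − I_D·R_S = 4.62 − 2.2·I_D.
Substituting gives 8.95·I_D² − 23.1·I_D + 13.6 = 0, with roots I_D = 0.915 or 1.67 mA.
The root I_D = 1.67 mA gives V_GS = 0.951 V ≤ V_t, so take I_D = 0.915 mA.
Then V_GS = 2.6 V and V_DS = V_DD − I_D(R_D+R_S) = 15 − 0.915×3.02 = 12.2 V.
Saturation requires V_DS ≥ V_GS − V_t = 0.703 V; 12.2 ≥ 0.703 ✓.

I_D ≈ 0.91 mA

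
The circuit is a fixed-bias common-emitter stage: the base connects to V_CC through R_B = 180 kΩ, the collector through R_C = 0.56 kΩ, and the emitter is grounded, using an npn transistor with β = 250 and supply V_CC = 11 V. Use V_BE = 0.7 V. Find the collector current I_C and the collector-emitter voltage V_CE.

Base loop: V_CC = I_B·R_B + V_BE, so I_B = (11 − 0.7)/180 kΩ = 0.0572 mA.
In the active region I_C = β·I_B = 250 × 0.0572 = 14.3 mA.
Collector loop: V_CE = V_CC − I_C·R_C = 11 − 14.3×0.56 = 2.99 V.
Since V_CE = 2.99 V > V_CE(sat) ≈ 0.2 V, the transistor is in the active region as assumed.

I_C ≈ 14 mA, V_CE ≈ 3 V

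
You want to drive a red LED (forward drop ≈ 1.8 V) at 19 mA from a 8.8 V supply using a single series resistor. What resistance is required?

R ≈ 0.37 kΩ

The resistor drops V_S − V_D = 8.8 − 1.8 = 7 V at 19 mA.
R = 7 V / 19 mA = 0.368 kΩ.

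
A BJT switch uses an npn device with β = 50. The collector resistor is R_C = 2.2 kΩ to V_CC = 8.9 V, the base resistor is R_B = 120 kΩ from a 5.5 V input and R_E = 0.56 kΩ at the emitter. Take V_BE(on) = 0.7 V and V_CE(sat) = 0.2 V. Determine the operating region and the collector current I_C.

active; I_C ≈ 1.6 mA

Assume active. Base-emitter loop: I_B = (V_BB − V_BE)/(R_B + (β+1)R_E) = (5.5 − 0.7)/(120 + 51×0.56) = 0.0323 mA.
I_C = β·I_B = 50×0.0323 = 1.62 mA.
V_CE = V_CC − I_C·R_C − I_E·R_E = 8.9 − 1.62×2.2 − 1.65×0.56 = 4.42 V > V_CE(sat), so the active-region assumption holds.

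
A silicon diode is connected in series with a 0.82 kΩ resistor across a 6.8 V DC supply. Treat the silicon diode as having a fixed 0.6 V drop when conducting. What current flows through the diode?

KVL around the loop: 6.8 = V_D + I·R = 0.6 + I × 0.82 kΩ.
So I = (6.8 − 0.6) / 0.82 kΩ = 6.2 / 0.82 = 7.56 mA.

I ≈ 7.6 mA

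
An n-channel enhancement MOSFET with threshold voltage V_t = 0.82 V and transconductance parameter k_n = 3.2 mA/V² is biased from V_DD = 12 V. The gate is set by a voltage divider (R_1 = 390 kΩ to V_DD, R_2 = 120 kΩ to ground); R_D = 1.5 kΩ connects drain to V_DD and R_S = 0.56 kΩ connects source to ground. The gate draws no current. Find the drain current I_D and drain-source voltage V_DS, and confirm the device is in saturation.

V_G = V_DD·R_2/(R_1+R_2) = 12×120/510 = 2.82 V.
Assume saturation: I_D = (k_n/2)(V_GS − V_t)² with V_GS = V_G − I_D·R_S = 2.82 − 0.56·I_D.
Substituting gives 0.502·I_D² − 4.59·I_D + 6.42 = 0, with roots I_D = 1.72 or 7.42 mA.
The root I_D = 7.42 mA gives V_GS = -1.33 V ≤ V_t, so take I_D = 1.72 mA.
Then V_GS = 1.86 V and V_DS = V_DD − I_D(R_D+R_S) = 12 − 1.72×2.06 = 8.45 V.
Saturation requires V_DS ≥ V_GS − V_t = 1.04 V; 8.45 ≥ 1.04 ✓.

I_D ≈ 1.7 mA, V_DS ≈ 8.4 V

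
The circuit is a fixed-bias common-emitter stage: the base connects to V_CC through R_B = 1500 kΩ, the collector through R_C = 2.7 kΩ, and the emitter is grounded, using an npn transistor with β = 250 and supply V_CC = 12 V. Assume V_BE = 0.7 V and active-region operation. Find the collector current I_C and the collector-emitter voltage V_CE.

Base loop: V_CC = I_B·R_B + V_BE, so I_B = (12 − 0.7)/1500 kΩ = 0.00753 mA.
In the active region I_C = β·I_B = 250 × 0.00753 = 1.88 mA.
Collector loop: V_CE = V_CC − I_C·R_C = 12 − 1.88×2.7 = 6.91 V.
Since V_CE = 6.91 V > V_CE(sat) ≈ 0.2 V, the transistor is in the active region as assumed.

I_C ≈ 1.9 mA, V_CE ≈ 6.9 V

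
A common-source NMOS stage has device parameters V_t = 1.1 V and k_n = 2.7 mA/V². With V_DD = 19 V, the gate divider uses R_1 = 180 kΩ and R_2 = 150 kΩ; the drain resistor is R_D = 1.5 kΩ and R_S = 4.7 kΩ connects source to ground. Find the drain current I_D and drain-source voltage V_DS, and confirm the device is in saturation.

V_G = V_DD·R_2/(R_1+R_2) = 19×150/330 = 8.64 V.
Assume saturation: I_D = (k_n/2)(V_GS − V_t)² with V_GS = V_G − I_D·R_S = 8.64 − 4.7·I_D.
Substituting gives 29.8·I_D² − 96.6·I_D + 76.7 = 0, with roots I_D = 1.39 or 1.85 mA.
The root I_D = 1.85 mA gives V_GS = -0.0715 V ≤ V_t, so take I_D = 1.39 mA.
Then V_GS = 2.11 V and V_DS = V_DD − I_D(R_D+R_S) = 19 − 1.39×6.2 = 10.4 V.
Saturation requires V_DS ≥ V_GS − V_t = 1.01 V; 10.4 ≥ 1.01 ✓.

I_D ≈ 1.4 mA, V_DS ≈ 10 V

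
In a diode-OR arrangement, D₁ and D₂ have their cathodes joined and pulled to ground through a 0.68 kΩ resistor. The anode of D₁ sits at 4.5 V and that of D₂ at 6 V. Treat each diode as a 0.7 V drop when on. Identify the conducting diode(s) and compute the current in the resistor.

Assume both conduct. Then node N would need to be at both 4.5−0.7 = 3.8 V and 6−0.7 = 5.3 V, which is impossible.
Assume only D₂ conducts: V_N = 6 − 0.7 = 5.3 V, so I_R = 5.3/0.68 = 7.79 mA.
Check D₁: its anode-to-cathode voltage is 4.5 − 5.3 = -0.8 V < 0.7 V, so it is off. The assumption is consistent.

Only D₂ conducts; I_R ≈ 7.8 mA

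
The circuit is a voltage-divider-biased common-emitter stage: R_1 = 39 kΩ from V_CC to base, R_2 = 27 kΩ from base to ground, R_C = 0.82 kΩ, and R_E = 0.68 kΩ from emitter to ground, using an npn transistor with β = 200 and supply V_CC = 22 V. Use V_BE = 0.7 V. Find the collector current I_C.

Thevenize the base divider: V_Th = V_CC·R_2/(R_1+R_2) = 22×27/66 = 9 V, R_Th = R_1‖R_2 = 16 kΩ.
Base-emitter loop: V_Th = I_B·R_Th + V_BE + (β+1)I_B·R_E, so I_B = (9 − 0.7) / (16 + 201×0.68) = 0.0544 mA.
I_C = β·I_B = 200×0.0544 = 10.9 mA, and I_E = (β+1)I_B = 10.9 mA.
V_CE = V_CC − I_C·R_C − I_E·R_E = 22 − 10.9×0.82 − 10.9×0.68 = 5.65 V.
V_CE = 5.65 V > 0.2 V confirms active-region operation.

I_C ≈ 11 mA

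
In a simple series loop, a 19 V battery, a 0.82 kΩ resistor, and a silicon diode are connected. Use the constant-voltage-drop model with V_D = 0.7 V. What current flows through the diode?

KVL around the loop: 19 = V_D + I·R = 0.7 + I × 0.82 kΩ.
So I = (19 − 0.7) / 0.82 kΩ = 18.3 / 0.82 = 22.3 mA.

I ≈ 22 mA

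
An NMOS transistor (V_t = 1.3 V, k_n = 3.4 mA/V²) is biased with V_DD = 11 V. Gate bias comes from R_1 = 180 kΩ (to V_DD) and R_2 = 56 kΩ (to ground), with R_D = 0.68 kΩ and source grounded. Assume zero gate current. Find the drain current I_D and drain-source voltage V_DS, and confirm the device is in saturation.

V_G = V_DD·R_2/(R_1+R_2) = 11×56/236 = 2.61 V. With the source grounded, V_GS = V_G = 2.61 V.
Assume saturation: I_D = (k_n/2)(V_GS − V_t)² = (3.4/2)×(2.61 − 1.3)² = 1.7×1.31² = 2.92 mA.
V_DS = V_DD − I_D·R_D = 11 − 2.92×0.68 = 9.02 V.
Saturation requires V_DS ≥ V_GS − V_t = 1.31 V; 9.02 ≥ 1.31 ✓.

I_D ≈ 2.9 mA, V_DS ≈ 9 V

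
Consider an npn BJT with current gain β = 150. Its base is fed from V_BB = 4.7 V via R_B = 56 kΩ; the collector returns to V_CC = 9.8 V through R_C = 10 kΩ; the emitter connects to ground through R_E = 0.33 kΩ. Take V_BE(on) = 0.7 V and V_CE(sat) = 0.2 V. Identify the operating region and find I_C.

Assume active: I_B = (4.7 − 0.7)/(56 + 151×0.33) = 0.0378 mA, I_C = β·I_B = 5.67 mA.
Then V_CE = 9.8 − 5.67×10 − 5.71×0.33 = -48.8 V < 0.2 V — the active assumption fails.
Re-solve with V_CE = 0.2 V. KCL at the emitter: V_E/R_E = (V_BB−0.7−V_E)/R_B + (V_CC−0.2−V_E)/R_C, giving V_E = 0.328 V.
I_C = (V_CC − 0.2 − V_E)/R_C = (9.6 − 0.328)/10 = 0.927 mA.
Check: I_B = (4 − 0.328)/56 = 0.0656 mA, and β·I_B = 9.84 mA > I_C, confirming saturation.

saturation; I_C ≈ 0.93 mA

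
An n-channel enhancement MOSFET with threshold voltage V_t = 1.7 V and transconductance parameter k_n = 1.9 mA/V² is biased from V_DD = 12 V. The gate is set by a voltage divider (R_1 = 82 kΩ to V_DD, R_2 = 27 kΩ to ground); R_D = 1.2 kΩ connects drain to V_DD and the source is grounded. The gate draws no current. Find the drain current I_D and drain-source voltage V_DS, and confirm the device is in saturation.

V_G = V_DD·R_2/(R_1+R_2) = 12×27/109 = 2.97 V. With the source grounded, V_GS = V_G = 2.97 V.
Assume saturation: I_D = (k_n/2)(V_GS − V_t)² = (1.9/2)×(2.97 − 1.7)² = 0.95×1.27² = 1.54 mA.
V_DS = V_DD − I_D·R_D = 12 − 1.54×1.2 = 10.2 V.
Saturation requires V_DS ≥ V_GS − V_t = 1.27 V; 10.2 ≥ 1.27 ✓.

I_D ≈ 1.5 mA, V_DS ≈ 10 V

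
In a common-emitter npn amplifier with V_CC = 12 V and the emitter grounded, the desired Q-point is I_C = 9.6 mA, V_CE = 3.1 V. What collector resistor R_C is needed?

R_C ≈ 0.93 kΩ

Collector loop: V_CC = I_C·R_C + V_CE.
R_C = (V_CC − V_CE)/I_C = (12 − 3.1)/9.6 = 0.927 kΩ.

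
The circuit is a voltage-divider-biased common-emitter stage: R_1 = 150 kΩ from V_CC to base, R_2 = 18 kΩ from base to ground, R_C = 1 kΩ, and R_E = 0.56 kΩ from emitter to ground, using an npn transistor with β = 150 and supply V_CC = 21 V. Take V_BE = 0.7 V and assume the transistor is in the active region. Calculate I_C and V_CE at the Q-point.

I_C ≈ 2.3 mA, V_CE ≈ 17 V

Thevenize the base divider: V_Th = V_CC·R_2/(R_1+R_2) = 21×18/168 = 2.25 V, R_Th = R_1‖R_2 = 16.1 kΩ.
Base-emitter loop: V_Th = I_B·R_Th + V_BE + (β+1)I_B·R_E, so I_B = (2.25 − 0.7) / (16.1 + 151×0.56) = 0.0154 mA.
I_C = β·I_B = 150×0.0154 = 2.31 mA, and I_E = (β+1)I_B = 2.33 mA.
V_CE = V_CC − I_C·R_C − I_E·R_E = 21 − 2.31×1 − 2.33×0.56 = 17.4 V.
V_CE = 17.4 V > 0.2 V confirms active-region operation.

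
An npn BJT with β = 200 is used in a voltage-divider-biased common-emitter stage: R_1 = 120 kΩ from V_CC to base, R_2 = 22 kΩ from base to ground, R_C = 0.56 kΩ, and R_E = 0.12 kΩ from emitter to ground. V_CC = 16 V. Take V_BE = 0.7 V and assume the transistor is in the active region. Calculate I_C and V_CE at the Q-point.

Thevenize the base divider: V_Th = V_CC·R_2/(R_1+R_2) = 16×22/142 = 2.48 V, R_Th = R_1‖R_2 = 18.6 kΩ.
Base-emitter loop: V_Th = I_B·R_Th + V_BE + (β+1)I_B·R_E, so I_B = (2.48 − 0.7) / (18.6 + 201×0.12) = 0.0416 mA.
I_C = β·I_B = 200×0.0416 = 8.33 mA, and I_E = (β+1)I_B = 8.37 mA.
V_CE = V_CC − I_C·R_C − I_E·R_E = 16 − 8.33×0.56 − 8.37×0.12 = 10.3 V.
V_CE = 10.3 V > 0.2 V confirms active-region operation.

I_C ≈ 8.3 mA, V_CE ≈ 10 V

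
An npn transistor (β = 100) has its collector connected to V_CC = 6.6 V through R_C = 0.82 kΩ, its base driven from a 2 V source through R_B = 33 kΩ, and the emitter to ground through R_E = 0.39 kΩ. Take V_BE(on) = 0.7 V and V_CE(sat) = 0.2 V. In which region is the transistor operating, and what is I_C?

Assume active. Base-emitter loop: I_B = (V_BB − V_BE)/(R_B + (β+1)R_E) = (2 − 0.7)/(33 + 101×0.39) = 0.018 mA.
I_C = β·I_B = 100×0.018 = 1.8 mA.
V_CE = V_CC − I_C·R_C − I_E·R_E = 6.6 − 1.8×0.82 − 1.81×0.39 = 4.42 V > V_CE(sat), so the active-region assumption holds.

active; I_C ≈ 1.8 mA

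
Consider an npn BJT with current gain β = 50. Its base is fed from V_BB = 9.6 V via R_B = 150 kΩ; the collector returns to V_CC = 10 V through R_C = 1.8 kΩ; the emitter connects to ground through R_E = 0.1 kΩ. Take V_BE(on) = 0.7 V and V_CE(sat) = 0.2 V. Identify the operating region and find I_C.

Assume active. Base-emitter loop: I_B = (V_BB − V_BE)/(R_B + (β+1)R_E) = (9.6 − 0.7)/(150 + 51×0.1) = 0.0574 mA.
I_C = β·I_B = 50×0.0574 = 2.87 mA.
V_CE = V_CC − I_C·R_C − I_E·R_E = 10 − 2.87×1.8 − 2.93×0.1 = 4.54 V > V_CE(sat), so the active-region assumption holds.

active; I_C ≈ 2.9 mA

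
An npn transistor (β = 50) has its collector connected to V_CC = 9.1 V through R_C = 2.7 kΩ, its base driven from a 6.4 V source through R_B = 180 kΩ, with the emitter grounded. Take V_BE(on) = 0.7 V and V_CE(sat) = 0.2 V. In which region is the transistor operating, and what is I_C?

Assume active. Base-emitter loop: I_B = (V_BB − V_BE)/R_B = (6.4 − 0.7)/180 = 0.0317 mA.
I_C = β·I_B = 50×0.0317 = 1.58 mA.
V_CE = V_CC − I_C·R_C = 9.1 − 1.58×2.7 = 4.82 V > V_CE(sat), so the active-region assumption holds.

active; I_C ≈ 1.6 mA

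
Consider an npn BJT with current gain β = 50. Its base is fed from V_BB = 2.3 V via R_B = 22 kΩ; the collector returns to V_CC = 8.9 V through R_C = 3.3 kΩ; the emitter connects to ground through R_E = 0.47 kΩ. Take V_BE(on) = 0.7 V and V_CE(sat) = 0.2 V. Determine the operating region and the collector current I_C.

Assume active. Base-emitter loop: I_B = (V_BB − V_BE)/(R_B + (β+1)R_E) = (2.3 − 0.7)/(22 + 51×0.47) = 0.0348 mA.
I_C = β·I_B = 50×0.0348 = 1.74 mA.
V_CE = V_CC − I_C·R_C − I_E·R_E = 8.9 − 1.74×3.3 − 1.78×0.47 = 2.32 V > V_CE(sat), so the active-region assumption holds.

active; I_C ≈ 1.7 mA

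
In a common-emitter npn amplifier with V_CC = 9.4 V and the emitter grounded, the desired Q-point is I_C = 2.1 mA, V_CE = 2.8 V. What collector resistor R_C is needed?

Collector loop: V_CC = I_C·R_C + V_CE.
R_C = (V_CC − V_CE)/I_C = (9.4 − 2.8)/2.1 = 3.14 kΩ.

R_C ≈ 3.1 kΩ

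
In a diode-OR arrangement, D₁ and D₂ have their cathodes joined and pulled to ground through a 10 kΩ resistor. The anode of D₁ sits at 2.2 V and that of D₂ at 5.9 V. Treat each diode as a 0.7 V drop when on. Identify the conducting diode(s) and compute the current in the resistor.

Only D₂ conducts; I_R ≈ 0.52 mA

Assume both conduct. Then node N would need to be at both 2.2−0.7 = 1.5 V and 5.9−0.7 = 5.2 V, which is impossible.
Assume only D₂ conducts: V_N = 5.9 − 0.7 = 5.2 V, so I_R = 5.2/10 = 0.52 mA.
Check D₁: its anode-to-cathode voltage is 2.2 − 5.2 = -3 V < 0.7 V, so it is off. The assumption is consistent.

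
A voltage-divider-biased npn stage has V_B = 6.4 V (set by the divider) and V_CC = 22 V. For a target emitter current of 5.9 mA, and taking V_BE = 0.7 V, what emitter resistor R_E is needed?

V_E = V_B − V_BE = 6.4 − 0.7 = 5.7 V.
R_E = V_E / I_E = 5.7 / 5.9 = 0.966 kΩ.

R_E ≈ 0.97 kΩ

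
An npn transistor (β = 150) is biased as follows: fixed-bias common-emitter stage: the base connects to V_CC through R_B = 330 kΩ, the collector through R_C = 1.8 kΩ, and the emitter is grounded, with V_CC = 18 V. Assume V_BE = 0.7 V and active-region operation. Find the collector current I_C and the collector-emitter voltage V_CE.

Base loop: V_CC = I_B·R_B + V_BE, so I_B = (18 − 0.7)/330 kΩ = 0.0524 mA.
In the active region I_C = β·I_B = 150 × 0.0524 = 7.86 mA.
Collector loop: V_CE = V_CC − I_C·R_C = 18 − 7.86×1.8 = 3.85 V.
Since V_CE = 3.85 V > V_CE(sat) ≈ 0.2 V, the transistor is in the active region as assumed.

I_C ≈ 7.9 mA, V_CE ≈ 3.8 V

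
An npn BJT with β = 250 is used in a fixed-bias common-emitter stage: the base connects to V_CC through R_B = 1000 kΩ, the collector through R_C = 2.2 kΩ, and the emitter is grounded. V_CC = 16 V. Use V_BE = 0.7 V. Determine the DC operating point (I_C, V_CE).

I_C ≈ 3.8 mA, V_CE ≈ 7.6 V

Base loop: V_CC = I_B·R_B + V_BE, so I_B = (16 − 0.7)/1000 kΩ = 0.0153 mA.
In the active region I_C = β·I_B = 250 × 0.0153 = 3.83 mA.
Collector loop: V_CE = V_CC − I_C·R_C = 16 − 3.83×2.2 = 7.58 V.
Since V_CE = 7.58 V > V_CE(sat) ≈ 0.2 V, the transistor is in the active region as assumed.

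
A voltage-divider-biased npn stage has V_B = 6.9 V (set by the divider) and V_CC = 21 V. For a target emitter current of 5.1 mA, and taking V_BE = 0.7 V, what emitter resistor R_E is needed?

V_E = V_B − V_BE = 6.9 − 0.7 = 6.2 V.
R_E = V_E / I_E = 6.2 / 5.1 = 1.22 kΩ.

R_E ≈ 1.2 kΩ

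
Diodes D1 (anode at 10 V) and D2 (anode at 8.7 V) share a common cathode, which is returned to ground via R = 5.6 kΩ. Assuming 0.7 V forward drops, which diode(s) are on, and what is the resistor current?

Only D1 conducts; I_R ≈ 1.7 mA

Assume both conduct. Then node N would need to be at both 10−0.7 = 9.3 V and 8.7−0.7 = 8 V, which is impossible.
Assume only D1 conducts: V_N = 10 − 0.7 = 9.3 V, so I_R = 9.3/5.6 = 1.66 mA.
Check D2: its anode-to-cathode voltage is 8.7 − 9.3 = -0.6 V < 0.7 V, so it is off. The assumption is consistent.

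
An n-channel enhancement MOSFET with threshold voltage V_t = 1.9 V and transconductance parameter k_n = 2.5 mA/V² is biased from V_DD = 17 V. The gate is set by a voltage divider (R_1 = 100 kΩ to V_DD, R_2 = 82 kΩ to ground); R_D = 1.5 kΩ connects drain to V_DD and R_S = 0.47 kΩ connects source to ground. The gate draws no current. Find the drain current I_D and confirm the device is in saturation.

V_G = V_DD·R_2/(R_1+R_2) = 17×82/182 = 7.66 V.
Assume saturation: I_D = (k_n/2)(V_GS − V_t)² with V_GS = V_G − I_D·R_S = 7.66 − 0.47·I_D.
Substituting gives 0.276·I_D² − 7.77·I_D + 41.5 = 0, with roots I_D = 7.16 or 21 mA.
The root I_D = 21 mA gives V_GS = -2.2 V ≤ V_t, so take I_D = 7.16 mA.
Then V_GS = 4.29 V and V_DS = V_DD − I_D(R_D+R_S) = 17 − 7.16×1.97 = 2.89 V.
Saturation requires V_DS ≥ V_GS − V_t = 2.39 V; 2.89 ≥ 2.39 ✓.

I_D ≈ 7.2 mA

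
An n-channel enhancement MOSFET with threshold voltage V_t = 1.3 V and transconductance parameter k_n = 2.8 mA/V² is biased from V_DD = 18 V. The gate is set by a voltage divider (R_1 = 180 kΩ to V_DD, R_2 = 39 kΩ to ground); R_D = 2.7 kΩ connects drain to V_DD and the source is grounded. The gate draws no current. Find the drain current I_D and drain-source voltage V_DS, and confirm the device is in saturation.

V_G = V_DD·R_2/(R_1+R_2) = 18×39/219 = 3.21 V. With the source grounded, V_GS = V_G = 3.21 V.
Assume saturation: I_D = (k_n/2)(V_GS − V_t)² = (2.8/2)×(3.21 − 1.3)² = 1.4×1.91² = 5.08 mA.
V_DS = V_DD − I_D·R_D = 18 − 5.08×2.7 = 4.28 V.
Saturation requires V_DS ≥ V_GS − V_t = 1.91 V; 4.28 ≥ 1.91 ✓.

I_D ≈ 5.1 mA, V_DS ≈ 4.3 V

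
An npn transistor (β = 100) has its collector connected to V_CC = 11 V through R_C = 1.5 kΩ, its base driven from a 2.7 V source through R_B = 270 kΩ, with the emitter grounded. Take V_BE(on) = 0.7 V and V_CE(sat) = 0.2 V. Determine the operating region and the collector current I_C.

active; I_C ≈ 0.74 mA

Assume active. Base-emitter loop: I_B = (V_BB − V_BE)/R_B = (2.7 − 0.7)/270 = 0.00741 mA.
I_C = β·I_B = 100×0.00741 = 0.741 mA.
V_CE = V_CC − I_C·R_C = 11 − 0.741×1.5 = 9.89 V > V_CE(sat), so the active-region assumption holds.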